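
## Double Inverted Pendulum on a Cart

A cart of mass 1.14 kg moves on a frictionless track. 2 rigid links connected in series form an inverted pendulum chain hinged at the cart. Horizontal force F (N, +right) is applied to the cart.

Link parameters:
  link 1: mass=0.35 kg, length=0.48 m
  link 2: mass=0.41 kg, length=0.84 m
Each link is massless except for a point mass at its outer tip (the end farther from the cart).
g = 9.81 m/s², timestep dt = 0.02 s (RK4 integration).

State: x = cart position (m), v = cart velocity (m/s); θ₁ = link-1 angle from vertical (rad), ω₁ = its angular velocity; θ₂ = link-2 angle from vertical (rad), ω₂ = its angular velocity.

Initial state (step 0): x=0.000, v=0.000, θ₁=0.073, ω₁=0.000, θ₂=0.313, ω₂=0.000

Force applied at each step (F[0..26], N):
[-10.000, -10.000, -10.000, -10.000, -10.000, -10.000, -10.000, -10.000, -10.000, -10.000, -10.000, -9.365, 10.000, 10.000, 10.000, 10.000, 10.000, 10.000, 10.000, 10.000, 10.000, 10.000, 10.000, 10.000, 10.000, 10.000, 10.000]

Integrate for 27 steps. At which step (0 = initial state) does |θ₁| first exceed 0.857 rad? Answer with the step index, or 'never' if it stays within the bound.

apply F[0]=-10.000 → step 1: x=-0.002, v=-0.184, θ₁=0.076, ω₁=0.316, θ₂=0.314, ω₂=0.104
apply F[1]=-10.000 → step 2: x=-0.007, v=-0.368, θ₁=0.086, ω₁=0.640, θ₂=0.317, ω₂=0.205
apply F[2]=-10.000 → step 3: x=-0.017, v=-0.554, θ₁=0.102, ω₁=0.976, θ₂=0.322, ω₂=0.299
apply F[3]=-10.000 → step 4: x=-0.030, v=-0.741, θ₁=0.125, ω₁=1.333, θ₂=0.329, ω₂=0.382
apply F[4]=-10.000 → step 5: x=-0.046, v=-0.929, θ₁=0.155, ω₁=1.715, θ₂=0.337, ω₂=0.451
apply F[5]=-10.000 → step 6: x=-0.067, v=-1.118, θ₁=0.194, ω₁=2.126, θ₂=0.347, ω₂=0.503
apply F[6]=-10.000 → step 7: x=-0.091, v=-1.307, θ₁=0.241, ω₁=2.568, θ₂=0.357, ω₂=0.536
apply F[7]=-10.000 → step 8: x=-0.119, v=-1.493, θ₁=0.297, ω₁=3.036, θ₂=0.368, ω₂=0.551
apply F[8]=-10.000 → step 9: x=-0.151, v=-1.673, θ₁=0.362, ω₁=3.520, θ₂=0.379, ω₂=0.554
apply F[9]=-10.000 → step 10: x=-0.186, v=-1.842, θ₁=0.437, ω₁=4.002, θ₂=0.390, ω₂=0.556
apply F[10]=-10.000 → step 11: x=-0.224, v=-1.995, θ₁=0.522, ω₁=4.459, θ₂=0.402, ω₂=0.571
apply F[11]=-9.365 → step 12: x=-0.265, v=-2.120, θ₁=0.615, ω₁=4.854, θ₂=0.413, ω₂=0.618
apply F[12]=+10.000 → step 13: x=-0.306, v=-1.955, θ₁=0.712, ω₁=4.848, θ₂=0.426, ω₂=0.602
apply F[13]=+10.000 → step 14: x=-0.344, v=-1.790, θ₁=0.810, ω₁=4.895, θ₂=0.438, ω₂=0.583
apply F[14]=+10.000 → step 15: x=-0.378, v=-1.622, θ₁=0.908, ω₁=4.987, θ₂=0.449, ω₂=0.567
apply F[15]=+10.000 → step 16: x=-0.408, v=-1.450, θ₁=1.009, ω₁=5.118, θ₂=0.460, ω₂=0.561
apply F[16]=+10.000 → step 17: x=-0.436, v=-1.270, θ₁=1.113, ω₁=5.281, θ₂=0.472, ω₂=0.571
apply F[17]=+10.000 → step 18: x=-0.459, v=-1.082, θ₁=1.221, ω₁=5.475, θ₂=0.483, ω₂=0.604
apply F[18]=+10.000 → step 19: x=-0.479, v=-0.885, θ₁=1.332, ω₁=5.698, θ₂=0.496, ω₂=0.668
apply F[19]=+10.000 → step 20: x=-0.494, v=-0.675, θ₁=1.449, ω₁=5.953, θ₂=0.510, ω₂=0.772
apply F[20]=+10.000 → step 21: x=-0.506, v=-0.454, θ₁=1.571, ω₁=6.244, θ₂=0.527, ω₂=0.922
apply F[21]=+10.000 → step 22: x=-0.513, v=-0.218, θ₁=1.699, ω₁=6.576, θ₂=0.548, ω₂=1.132
apply F[22]=+10.000 → step 23: x=-0.514, v=0.034, θ₁=1.834, ω₁=6.956, θ₂=0.573, ω₂=1.413
apply F[23]=+10.000 → step 24: x=-0.511, v=0.302, θ₁=1.977, ω₁=7.392, θ₂=0.605, ω₂=1.783
apply F[24]=+10.000 → step 25: x=-0.502, v=0.588, θ₁=2.130, ω₁=7.891, θ₂=0.645, ω₂=2.263
apply F[25]=+10.000 → step 26: x=-0.487, v=0.891, θ₁=2.294, ω₁=8.455, θ₂=0.696, ω₂=2.879
apply F[26]=+10.000 → step 27: x=-0.466, v=1.205, θ₁=2.469, ω₁=9.072, θ₂=0.761, ω₂=3.658
|θ₁| = 0.908 > 0.857 first at step 15.

Answer: 15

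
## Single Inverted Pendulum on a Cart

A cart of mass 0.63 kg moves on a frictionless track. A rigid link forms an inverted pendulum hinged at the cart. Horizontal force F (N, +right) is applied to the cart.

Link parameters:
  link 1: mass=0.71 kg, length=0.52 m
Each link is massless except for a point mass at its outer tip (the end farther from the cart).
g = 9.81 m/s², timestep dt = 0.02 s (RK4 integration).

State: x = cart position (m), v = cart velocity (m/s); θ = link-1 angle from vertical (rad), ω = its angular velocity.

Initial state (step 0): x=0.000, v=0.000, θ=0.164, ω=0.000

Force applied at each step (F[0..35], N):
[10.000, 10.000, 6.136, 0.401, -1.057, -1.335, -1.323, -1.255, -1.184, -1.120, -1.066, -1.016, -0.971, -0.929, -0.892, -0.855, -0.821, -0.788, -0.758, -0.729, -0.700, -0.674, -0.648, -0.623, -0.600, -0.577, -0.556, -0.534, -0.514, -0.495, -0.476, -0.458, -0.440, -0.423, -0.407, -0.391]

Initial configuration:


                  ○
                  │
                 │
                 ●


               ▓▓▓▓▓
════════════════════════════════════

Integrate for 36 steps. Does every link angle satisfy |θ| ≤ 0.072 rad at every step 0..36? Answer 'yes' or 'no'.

apply F[0]=+10.000 → step 1: x=0.003, v=0.274, θ=0.159, ω=-0.459
apply F[1]=+10.000 → step 2: x=0.011, v=0.552, θ=0.146, ω=-0.929
apply F[2]=+6.136 → step 3: x=0.024, v=0.716, θ=0.124, ω=-1.190
apply F[3]=+0.401 → step 4: x=0.038, v=0.705, θ=0.101, ω=-1.129
apply F[4]=-1.057 → step 5: x=0.051, v=0.654, θ=0.080, ω=-0.996
apply F[5]=-1.335 → step 6: x=0.064, v=0.597, θ=0.061, ω=-0.860
apply F[6]=-1.323 → step 7: x=0.075, v=0.544, θ=0.046, ω=-0.738
apply F[7]=-1.255 → step 8: x=0.086, v=0.496, θ=0.032, ω=-0.631
apply F[8]=-1.184 → step 9: x=0.095, v=0.452, θ=0.020, ω=-0.538
apply F[9]=-1.120 → step 10: x=0.104, v=0.414, θ=0.010, ω=-0.458
apply F[10]=-1.066 → step 11: x=0.112, v=0.378, θ=0.002, ω=-0.388
apply F[11]=-1.016 → step 12: x=0.119, v=0.347, θ=-0.005, ω=-0.327
apply F[12]=-0.971 → step 13: x=0.126, v=0.318, θ=-0.011, ω=-0.275
apply F[13]=-0.929 → step 14: x=0.132, v=0.291, θ=-0.016, ω=-0.229
apply F[14]=-0.892 → step 15: x=0.137, v=0.267, θ=-0.021, ω=-0.190
apply F[15]=-0.855 → step 16: x=0.142, v=0.245, θ=-0.024, ω=-0.155
apply F[16]=-0.821 → step 17: x=0.147, v=0.224, θ=-0.027, ω=-0.126
apply F[17]=-0.788 → step 18: x=0.151, v=0.206, θ=-0.029, ω=-0.100
apply F[18]=-0.758 → step 19: x=0.155, v=0.188, θ=-0.031, ω=-0.078
apply F[19]=-0.729 → step 20: x=0.159, v=0.172, θ=-0.032, ω=-0.059
apply F[20]=-0.700 → step 21: x=0.162, v=0.157, θ=-0.033, ω=-0.042
apply F[21]=-0.674 → step 22: x=0.165, v=0.143, θ=-0.034, ω=-0.028
apply F[22]=-0.648 → step 23: x=0.168, v=0.130, θ=-0.034, ω=-0.016
apply F[23]=-0.623 → step 24: x=0.170, v=0.118, θ=-0.035, ω=-0.006
apply F[24]=-0.600 → step 25: x=0.173, v=0.107, θ=-0.035, ω=0.003
apply F[25]=-0.577 → step 26: x=0.175, v=0.096, θ=-0.034, ω=0.011
apply F[26]=-0.556 → step 27: x=0.177, v=0.086, θ=-0.034, ω=0.017
apply F[27]=-0.534 → step 28: x=0.178, v=0.076, θ=-0.034, ω=0.022
apply F[28]=-0.514 → step 29: x=0.180, v=0.067, θ=-0.033, ω=0.027
apply F[29]=-0.495 → step 30: x=0.181, v=0.059, θ=-0.033, ω=0.030
apply F[30]=-0.476 → step 31: x=0.182, v=0.051, θ=-0.032, ω=0.033
apply F[31]=-0.458 → step 32: x=0.183, v=0.044, θ=-0.031, ω=0.036
apply F[32]=-0.440 → step 33: x=0.184, v=0.037, θ=-0.031, ω=0.038
apply F[33]=-0.423 → step 34: x=0.184, v=0.030, θ=-0.030, ω=0.039
apply F[34]=-0.407 → step 35: x=0.185, v=0.023, θ=-0.029, ω=0.040
apply F[35]=-0.391 → step 36: x=0.185, v=0.017, θ=-0.028, ω=0.041
Max |angle| over trajectory = 0.164 rad; bound = 0.072 → exceeded.

Answer: no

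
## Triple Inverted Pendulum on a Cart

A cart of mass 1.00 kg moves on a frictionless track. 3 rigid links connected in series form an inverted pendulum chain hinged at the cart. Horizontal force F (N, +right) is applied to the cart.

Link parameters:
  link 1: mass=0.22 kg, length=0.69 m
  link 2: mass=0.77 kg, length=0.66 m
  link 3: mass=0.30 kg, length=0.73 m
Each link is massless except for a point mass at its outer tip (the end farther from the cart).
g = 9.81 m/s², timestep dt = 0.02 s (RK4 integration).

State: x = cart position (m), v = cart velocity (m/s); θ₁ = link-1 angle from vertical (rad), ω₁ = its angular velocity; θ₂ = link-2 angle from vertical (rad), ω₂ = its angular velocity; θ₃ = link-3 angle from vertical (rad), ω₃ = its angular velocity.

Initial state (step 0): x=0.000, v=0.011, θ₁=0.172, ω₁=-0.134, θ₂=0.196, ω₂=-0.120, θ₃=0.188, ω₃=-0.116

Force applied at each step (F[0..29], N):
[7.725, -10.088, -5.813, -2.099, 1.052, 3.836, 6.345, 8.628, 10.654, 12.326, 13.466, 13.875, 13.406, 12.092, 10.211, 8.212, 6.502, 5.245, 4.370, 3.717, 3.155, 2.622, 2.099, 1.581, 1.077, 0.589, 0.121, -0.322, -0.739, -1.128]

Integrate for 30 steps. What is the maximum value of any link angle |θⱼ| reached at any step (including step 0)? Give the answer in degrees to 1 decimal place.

apply F[0]=+7.725 → step 1: x=0.001, v=0.120, θ₁=0.168, ω₁=-0.278, θ₂=0.194, ω₂=-0.073, θ₃=0.186, ω₃=-0.119
apply F[1]=-10.088 → step 2: x=0.001, v=-0.115, θ₁=0.166, ω₁=0.075, θ₂=0.193, ω₂=-0.035, θ₃=0.183, ω₃=-0.122
apply F[2]=-5.813 → step 3: x=-0.002, v=-0.267, θ₁=0.170, ω₁=0.310, θ₂=0.193, ω₂=0.004, θ₃=0.181, ω₃=-0.125
apply F[3]=-2.099 → step 4: x=-0.009, v=-0.348, θ₁=0.177, ω₁=0.451, θ₂=0.193, ω₂=0.036, θ₃=0.178, ω₃=-0.130
apply F[4]=+1.052 → step 5: x=-0.016, v=-0.371, θ₁=0.187, ω₁=0.519, θ₂=0.194, ω₂=0.057, θ₃=0.176, ω₃=-0.136
apply F[5]=+3.836 → step 6: x=-0.023, v=-0.342, θ₁=0.197, ω₁=0.529, θ₂=0.195, ω₂=0.063, θ₃=0.173, ω₃=-0.143
apply F[6]=+6.345 → step 7: x=-0.029, v=-0.268, θ₁=0.208, ω₁=0.491, θ₂=0.196, ω₂=0.054, θ₃=0.170, ω₃=-0.153
apply F[7]=+8.628 → step 8: x=-0.033, v=-0.153, θ₁=0.217, ω₁=0.411, θ₂=0.197, ω₂=0.029, θ₃=0.167, ω₃=-0.164
apply F[8]=+10.654 → step 9: x=-0.035, v=-0.002, θ₁=0.224, ω₁=0.296, θ₂=0.198, ω₂=-0.012, θ₃=0.163, ω₃=-0.178
apply F[9]=+12.326 → step 10: x=-0.033, v=0.178, θ₁=0.228, ω₁=0.152, θ₂=0.197, ω₂=-0.066, θ₃=0.160, ω₃=-0.194
apply F[10]=+13.466 → step 11: x=-0.027, v=0.378, θ₁=0.229, ω₁=-0.012, θ₂=0.195, ω₂=-0.129, θ₃=0.155, ω₃=-0.211
apply F[11]=+13.875 → step 12: x=-0.018, v=0.587, θ₁=0.228, ω₁=-0.183, θ₂=0.192, ω₂=-0.198, θ₃=0.151, ω₃=-0.229
apply F[12]=+13.406 → step 13: x=-0.004, v=0.788, θ₁=0.222, ω₁=-0.345, θ₂=0.187, ω₂=-0.266, θ₃=0.146, ω₃=-0.247
apply F[13]=+12.092 → step 14: x=0.013, v=0.966, θ₁=0.214, ω₁=-0.482, θ₂=0.181, ω₂=-0.330, θ₃=0.141, ω₃=-0.264
apply F[14]=+10.211 → step 15: x=0.034, v=1.113, θ₁=0.203, ω₁=-0.583, θ₂=0.174, ω₂=-0.385, θ₃=0.136, ω₃=-0.280
apply F[15]=+8.212 → step 16: x=0.058, v=1.225, θ₁=0.191, ω₁=-0.647, θ₂=0.166, ω₂=-0.431, θ₃=0.130, ω₃=-0.295
apply F[16]=+6.502 → step 17: x=0.083, v=1.308, θ₁=0.178, ω₁=-0.680, θ₂=0.157, ω₂=-0.468, θ₃=0.124, ω₃=-0.307
apply F[17]=+5.245 → step 18: x=0.110, v=1.370, θ₁=0.164, ω₁=-0.695, θ₂=0.147, ω₂=-0.497, θ₃=0.118, ω₃=-0.319
apply F[18]=+4.370 → step 19: x=0.138, v=1.419, θ₁=0.150, ω₁=-0.700, θ₂=0.137, ω₂=-0.520, θ₃=0.111, ω₃=-0.329
apply F[19]=+3.717 → step 20: x=0.166, v=1.459, θ₁=0.136, ω₁=-0.700, θ₂=0.126, ω₂=-0.537, θ₃=0.105, ω₃=-0.337
apply F[20]=+3.155 → step 21: x=0.196, v=1.490, θ₁=0.122, ω₁=-0.698, θ₂=0.115, ω₂=-0.549, θ₃=0.098, ω₃=-0.344
apply F[21]=+2.622 → step 22: x=0.226, v=1.515, θ₁=0.108, ω₁=-0.694, θ₂=0.104, ω₂=-0.557, θ₃=0.091, ω₃=-0.350
apply F[22]=+2.099 → step 23: x=0.256, v=1.533, θ₁=0.095, ω₁=-0.687, θ₂=0.093, ω₂=-0.560, θ₃=0.084, ω₃=-0.354
apply F[23]=+1.581 → step 24: x=0.287, v=1.543, θ₁=0.081, ω₁=-0.677, θ₂=0.082, ω₂=-0.560, θ₃=0.077, ω₃=-0.356
apply F[24]=+1.077 → step 25: x=0.318, v=1.547, θ₁=0.068, ω₁=-0.664, θ₂=0.071, ω₂=-0.556, θ₃=0.070, ω₃=-0.358
apply F[25]=+0.589 → step 26: x=0.349, v=1.544, θ₁=0.054, ω₁=-0.648, θ₂=0.060, ω₂=-0.549, θ₃=0.062, ω₃=-0.357
apply F[26]=+0.121 → step 27: x=0.380, v=1.535, θ₁=0.042, ω₁=-0.629, θ₂=0.049, ω₂=-0.539, θ₃=0.055, ω₃=-0.356
apply F[27]=-0.322 → step 28: x=0.410, v=1.520, θ₁=0.029, ω₁=-0.608, θ₂=0.038, ω₂=-0.527, θ₃=0.048, ω₃=-0.353
apply F[28]=-0.739 → step 29: x=0.440, v=1.500, θ₁=0.017, ω₁=-0.584, θ₂=0.028, ω₂=-0.512, θ₃=0.041, ω₃=-0.349
apply F[29]=-1.128 → step 30: x=0.470, v=1.474, θ₁=0.006, ω₁=-0.558, θ₂=0.018, ω₂=-0.496, θ₃=0.034, ω₃=-0.343
Max |angle| over trajectory = 0.229 rad = 13.1°.

Answer: 13.1°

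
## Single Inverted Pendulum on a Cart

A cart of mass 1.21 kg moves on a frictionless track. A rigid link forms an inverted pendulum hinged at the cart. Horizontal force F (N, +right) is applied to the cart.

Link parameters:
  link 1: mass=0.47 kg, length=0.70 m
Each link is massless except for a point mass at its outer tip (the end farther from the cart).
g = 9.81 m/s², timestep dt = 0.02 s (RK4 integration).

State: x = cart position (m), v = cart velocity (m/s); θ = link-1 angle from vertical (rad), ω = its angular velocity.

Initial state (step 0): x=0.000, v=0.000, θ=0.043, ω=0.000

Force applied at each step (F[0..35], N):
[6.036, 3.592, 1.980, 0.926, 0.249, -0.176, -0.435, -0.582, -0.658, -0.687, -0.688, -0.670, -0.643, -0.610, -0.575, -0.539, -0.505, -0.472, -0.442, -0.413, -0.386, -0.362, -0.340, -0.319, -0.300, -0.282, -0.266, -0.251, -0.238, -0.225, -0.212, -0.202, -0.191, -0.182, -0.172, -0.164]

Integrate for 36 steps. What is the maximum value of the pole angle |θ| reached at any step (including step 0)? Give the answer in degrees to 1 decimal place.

Answer: 2.5°

Derivation:
apply F[0]=+6.036 → step 1: x=0.001, v=0.096, θ=0.042, ω=-0.126
apply F[1]=+3.592 → step 2: x=0.003, v=0.153, θ=0.039, ω=-0.195
apply F[2]=+1.980 → step 3: x=0.007, v=0.183, θ=0.034, ω=-0.227
apply F[3]=+0.926 → step 4: x=0.011, v=0.196, θ=0.030, ω=-0.237
apply F[4]=+0.249 → step 5: x=0.015, v=0.198, θ=0.025, ω=-0.232
apply F[5]=-0.176 → step 6: x=0.018, v=0.193, θ=0.020, ω=-0.219
apply F[6]=-0.435 → step 7: x=0.022, v=0.184, θ=0.016, ω=-0.202
apply F[7]=-0.582 → step 8: x=0.026, v=0.174, θ=0.012, ω=-0.182
apply F[8]=-0.658 → step 9: x=0.029, v=0.162, θ=0.009, ω=-0.163
apply F[9]=-0.687 → step 10: x=0.032, v=0.150, θ=0.006, ω=-0.143
apply F[10]=-0.688 → step 11: x=0.035, v=0.138, θ=0.003, ω=-0.125
apply F[11]=-0.670 → step 12: x=0.038, v=0.127, θ=0.001, ω=-0.109
apply F[12]=-0.643 → step 13: x=0.040, v=0.116, θ=-0.001, ω=-0.094
apply F[13]=-0.610 → step 14: x=0.042, v=0.107, θ=-0.003, ω=-0.080
apply F[14]=-0.575 → step 15: x=0.044, v=0.097, θ=-0.004, ω=-0.068
apply F[15]=-0.539 → step 16: x=0.046, v=0.089, θ=-0.006, ω=-0.057
apply F[16]=-0.505 → step 17: x=0.048, v=0.081, θ=-0.007, ω=-0.048
apply F[17]=-0.472 → step 18: x=0.050, v=0.074, θ=-0.007, ω=-0.039
apply F[18]=-0.442 → step 19: x=0.051, v=0.067, θ=-0.008, ω=-0.032
apply F[19]=-0.413 → step 20: x=0.052, v=0.061, θ=-0.009, ω=-0.025
apply F[20]=-0.386 → step 21: x=0.053, v=0.055, θ=-0.009, ω=-0.020
apply F[21]=-0.362 → step 22: x=0.054, v=0.050, θ=-0.010, ω=-0.015
apply F[22]=-0.340 → step 23: x=0.055, v=0.045, θ=-0.010, ω=-0.011
apply F[23]=-0.319 → step 24: x=0.056, v=0.040, θ=-0.010, ω=-0.007
apply F[24]=-0.300 → step 25: x=0.057, v=0.036, θ=-0.010, ω=-0.004
apply F[25]=-0.282 → step 26: x=0.058, v=0.032, θ=-0.010, ω=-0.001
apply F[26]=-0.266 → step 27: x=0.058, v=0.029, θ=-0.010, ω=0.001
apply F[27]=-0.251 → step 28: x=0.059, v=0.025, θ=-0.010, ω=0.003
apply F[28]=-0.238 → step 29: x=0.059, v=0.022, θ=-0.010, ω=0.005
apply F[29]=-0.225 → step 30: x=0.060, v=0.019, θ=-0.010, ω=0.007
apply F[30]=-0.212 → step 31: x=0.060, v=0.016, θ=-0.010, ω=0.008
apply F[31]=-0.202 → step 32: x=0.060, v=0.014, θ=-0.010, ω=0.009
apply F[32]=-0.191 → step 33: x=0.061, v=0.011, θ=-0.009, ω=0.010
apply F[33]=-0.182 → step 34: x=0.061, v=0.009, θ=-0.009, ω=0.010
apply F[34]=-0.172 → step 35: x=0.061, v=0.007, θ=-0.009, ω=0.011
apply F[35]=-0.164 → step 36: x=0.061, v=0.005, θ=-0.009, ω=0.011
Max |angle| over trajectory = 0.043 rad = 2.5°.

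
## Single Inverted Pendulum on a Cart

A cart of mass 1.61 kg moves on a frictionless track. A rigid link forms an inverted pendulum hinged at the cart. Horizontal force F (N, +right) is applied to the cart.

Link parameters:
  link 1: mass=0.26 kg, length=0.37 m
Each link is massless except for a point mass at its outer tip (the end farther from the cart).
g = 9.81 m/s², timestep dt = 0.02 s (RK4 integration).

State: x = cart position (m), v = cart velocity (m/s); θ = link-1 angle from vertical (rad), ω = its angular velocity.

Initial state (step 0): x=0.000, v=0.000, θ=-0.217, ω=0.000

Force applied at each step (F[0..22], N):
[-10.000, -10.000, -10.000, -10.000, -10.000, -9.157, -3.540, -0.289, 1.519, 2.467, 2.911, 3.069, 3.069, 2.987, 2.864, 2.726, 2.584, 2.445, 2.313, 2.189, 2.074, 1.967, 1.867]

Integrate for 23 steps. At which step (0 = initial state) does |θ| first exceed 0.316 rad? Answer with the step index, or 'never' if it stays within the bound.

apply F[0]=-10.000 → step 1: x=-0.001, v=-0.117, θ=-0.215, ω=0.194
apply F[1]=-10.000 → step 2: x=-0.005, v=-0.234, θ=-0.209, ω=0.391
apply F[2]=-10.000 → step 3: x=-0.011, v=-0.351, θ=-0.199, ω=0.594
apply F[3]=-10.000 → step 4: x=-0.019, v=-0.468, θ=-0.185, ω=0.804
apply F[4]=-10.000 → step 5: x=-0.029, v=-0.587, θ=-0.167, ω=1.026
apply F[5]=-9.157 → step 6: x=-0.042, v=-0.695, θ=-0.145, ω=1.234
apply F[6]=-3.540 → step 7: x=-0.056, v=-0.735, θ=-0.120, ω=1.271
apply F[7]=-0.289 → step 8: x=-0.071, v=-0.736, θ=-0.095, ω=1.215
apply F[8]=+1.519 → step 9: x=-0.086, v=-0.715, θ=-0.071, ω=1.114
apply F[9]=+2.467 → step 10: x=-0.100, v=-0.682, θ=-0.050, ω=0.994
apply F[10]=+2.911 → step 11: x=-0.113, v=-0.645, θ=-0.032, ω=0.871
apply F[11]=+3.069 → step 12: x=-0.125, v=-0.606, θ=-0.016, ω=0.754
apply F[12]=+3.069 → step 13: x=-0.137, v=-0.567, θ=-0.002, ω=0.646
apply F[13]=+2.987 → step 14: x=-0.148, v=-0.531, θ=0.010, ω=0.549
apply F[14]=+2.864 → step 15: x=-0.158, v=-0.495, θ=0.021, ω=0.462
apply F[15]=+2.726 → step 16: x=-0.168, v=-0.462, θ=0.029, ω=0.386
apply F[16]=+2.584 → step 17: x=-0.177, v=-0.431, θ=0.036, ω=0.319
apply F[17]=+2.445 → step 18: x=-0.185, v=-0.402, θ=0.042, ω=0.261
apply F[18]=+2.313 → step 19: x=-0.193, v=-0.375, θ=0.047, ω=0.211
apply F[19]=+2.189 → step 20: x=-0.200, v=-0.349, θ=0.050, ω=0.167
apply F[20]=+2.074 → step 21: x=-0.207, v=-0.325, θ=0.053, ω=0.130
apply F[21]=+1.967 → step 22: x=-0.213, v=-0.302, θ=0.056, ω=0.097
apply F[22]=+1.867 → step 23: x=-0.219, v=-0.281, θ=0.057, ω=0.069
max |θ| = 0.217 ≤ 0.316 over all 24 states.

Answer: never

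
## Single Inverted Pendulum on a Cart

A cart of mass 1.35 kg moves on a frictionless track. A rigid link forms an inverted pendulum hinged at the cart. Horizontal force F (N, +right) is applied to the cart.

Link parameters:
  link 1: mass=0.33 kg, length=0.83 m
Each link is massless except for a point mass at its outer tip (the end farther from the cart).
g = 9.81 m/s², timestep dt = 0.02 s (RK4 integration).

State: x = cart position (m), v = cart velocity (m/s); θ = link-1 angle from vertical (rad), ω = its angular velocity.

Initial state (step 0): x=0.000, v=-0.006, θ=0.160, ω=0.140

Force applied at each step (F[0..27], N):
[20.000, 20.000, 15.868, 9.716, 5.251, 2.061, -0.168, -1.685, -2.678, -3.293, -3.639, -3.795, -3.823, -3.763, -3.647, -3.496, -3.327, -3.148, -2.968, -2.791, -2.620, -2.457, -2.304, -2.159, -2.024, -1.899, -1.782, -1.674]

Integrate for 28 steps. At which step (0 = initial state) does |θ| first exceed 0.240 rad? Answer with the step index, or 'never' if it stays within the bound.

Answer: never

Derivation:
apply F[0]=+20.000 → step 1: x=0.003, v=0.281, θ=0.160, ω=-0.164
apply F[1]=+20.000 → step 2: x=0.011, v=0.568, θ=0.153, ω=-0.468
apply F[2]=+15.868 → step 3: x=0.025, v=0.795, θ=0.142, ω=-0.704
apply F[3]=+9.716 → step 4: x=0.042, v=0.933, θ=0.126, ω=-0.836
apply F[4]=+5.251 → step 5: x=0.062, v=1.005, θ=0.109, ω=-0.895
apply F[5]=+2.061 → step 6: x=0.082, v=1.031, θ=0.091, ω=-0.903
apply F[6]=-0.168 → step 7: x=0.102, v=1.025, θ=0.073, ω=-0.876
apply F[7]=-1.685 → step 8: x=0.123, v=0.997, θ=0.056, ω=-0.827
apply F[8]=-2.678 → step 9: x=0.142, v=0.955, θ=0.040, ω=-0.765
apply F[9]=-3.293 → step 10: x=0.161, v=0.905, θ=0.026, ω=-0.697
apply F[10]=-3.639 → step 11: x=0.178, v=0.850, θ=0.012, ω=-0.627
apply F[11]=-3.795 → step 12: x=0.195, v=0.794, θ=0.001, ω=-0.557
apply F[12]=-3.823 → step 13: x=0.210, v=0.737, θ=-0.010, ω=-0.490
apply F[13]=-3.763 → step 14: x=0.224, v=0.682, θ=-0.019, ω=-0.427
apply F[14]=-3.647 → step 15: x=0.237, v=0.629, θ=-0.027, ω=-0.369
apply F[15]=-3.496 → step 16: x=0.249, v=0.579, θ=-0.034, ω=-0.316
apply F[16]=-3.327 → step 17: x=0.261, v=0.531, θ=-0.040, ω=-0.267
apply F[17]=-3.148 → step 18: x=0.271, v=0.487, θ=-0.045, ω=-0.223
apply F[18]=-2.968 → step 19: x=0.280, v=0.445, θ=-0.049, ω=-0.184
apply F[19]=-2.791 → step 20: x=0.289, v=0.406, θ=-0.052, ω=-0.149
apply F[20]=-2.620 → step 21: x=0.296, v=0.370, θ=-0.055, ω=-0.118
apply F[21]=-2.457 → step 22: x=0.303, v=0.336, θ=-0.057, ω=-0.091
apply F[22]=-2.304 → step 23: x=0.310, v=0.305, θ=-0.058, ω=-0.067
apply F[23]=-2.159 → step 24: x=0.316, v=0.276, θ=-0.059, ω=-0.045
apply F[24]=-2.024 → step 25: x=0.321, v=0.248, θ=-0.060, ω=-0.027
apply F[25]=-1.899 → step 26: x=0.326, v=0.223, θ=-0.060, ω=-0.011
apply F[26]=-1.782 → step 27: x=0.330, v=0.200, θ=-0.061, ω=0.003
apply F[27]=-1.674 → step 28: x=0.334, v=0.178, θ=-0.060, ω=0.015
max |θ| = 0.160 ≤ 0.240 over all 29 states.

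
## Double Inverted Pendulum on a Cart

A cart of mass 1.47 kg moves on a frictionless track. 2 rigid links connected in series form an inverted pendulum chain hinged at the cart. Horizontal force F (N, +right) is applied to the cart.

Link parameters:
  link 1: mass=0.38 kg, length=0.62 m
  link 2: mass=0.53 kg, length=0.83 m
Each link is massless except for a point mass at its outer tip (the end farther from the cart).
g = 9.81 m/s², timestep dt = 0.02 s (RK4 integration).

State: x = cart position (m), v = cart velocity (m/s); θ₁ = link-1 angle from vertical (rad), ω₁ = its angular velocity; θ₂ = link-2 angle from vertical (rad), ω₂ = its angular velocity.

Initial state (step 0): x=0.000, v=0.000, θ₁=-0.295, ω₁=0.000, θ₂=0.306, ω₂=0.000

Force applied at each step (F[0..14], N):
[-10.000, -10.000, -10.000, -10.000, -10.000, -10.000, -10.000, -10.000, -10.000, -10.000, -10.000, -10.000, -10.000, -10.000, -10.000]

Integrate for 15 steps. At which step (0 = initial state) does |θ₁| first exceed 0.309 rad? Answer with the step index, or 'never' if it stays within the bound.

Answer: 5

Derivation:
apply F[0]=-10.000 → step 1: x=-0.001, v=-0.109, θ₁=-0.296, ω₁=-0.083, θ₂=0.308, ω₂=0.247
apply F[1]=-10.000 → step 2: x=-0.004, v=-0.218, θ₁=-0.298, ω₁=-0.164, θ₂=0.316, ω₂=0.495
apply F[2]=-10.000 → step 3: x=-0.010, v=-0.327, θ₁=-0.302, ω₁=-0.243, θ₂=0.328, ω₂=0.741
apply F[3]=-10.000 → step 4: x=-0.017, v=-0.436, θ₁=-0.308, ω₁=-0.315, θ₂=0.346, ω₂=0.987
apply F[4]=-10.000 → step 5: x=-0.027, v=-0.547, θ₁=-0.315, ω₁=-0.381, θ₂=0.368, ω₂=1.231
apply F[5]=-10.000 → step 6: x=-0.039, v=-0.657, θ₁=-0.323, ω₁=-0.436, θ₂=0.395, ω₂=1.473
apply F[6]=-10.000 → step 7: x=-0.054, v=-0.769, θ₁=-0.332, ω₁=-0.479, θ₂=0.427, ω₂=1.712
apply F[7]=-10.000 → step 8: x=-0.070, v=-0.881, θ₁=-0.342, ω₁=-0.506, θ₂=0.463, ω₂=1.947
apply F[8]=-10.000 → step 9: x=-0.089, v=-0.994, θ₁=-0.352, ω₁=-0.515, θ₂=0.504, ω₂=2.180
apply F[9]=-10.000 → step 10: x=-0.110, v=-1.108, θ₁=-0.363, ω₁=-0.504, θ₂=0.550, ω₂=2.408
apply F[10]=-10.000 → step 11: x=-0.133, v=-1.223, θ₁=-0.372, ω₁=-0.468, θ₂=0.601, ω₂=2.634
apply F[11]=-10.000 → step 12: x=-0.159, v=-1.338, θ₁=-0.381, ω₁=-0.406, θ₂=0.656, ω₂=2.858
apply F[12]=-10.000 → step 13: x=-0.187, v=-1.453, θ₁=-0.388, ω₁=-0.315, θ₂=0.715, ω₂=3.081
apply F[13]=-10.000 → step 14: x=-0.217, v=-1.569, θ₁=-0.394, ω₁=-0.192, θ₂=0.779, ω₂=3.305
apply F[14]=-10.000 → step 15: x=-0.249, v=-1.685, θ₁=-0.396, ω₁=-0.033, θ₂=0.847, ω₂=3.531
|θ₁| = 0.315 > 0.309 first at step 5.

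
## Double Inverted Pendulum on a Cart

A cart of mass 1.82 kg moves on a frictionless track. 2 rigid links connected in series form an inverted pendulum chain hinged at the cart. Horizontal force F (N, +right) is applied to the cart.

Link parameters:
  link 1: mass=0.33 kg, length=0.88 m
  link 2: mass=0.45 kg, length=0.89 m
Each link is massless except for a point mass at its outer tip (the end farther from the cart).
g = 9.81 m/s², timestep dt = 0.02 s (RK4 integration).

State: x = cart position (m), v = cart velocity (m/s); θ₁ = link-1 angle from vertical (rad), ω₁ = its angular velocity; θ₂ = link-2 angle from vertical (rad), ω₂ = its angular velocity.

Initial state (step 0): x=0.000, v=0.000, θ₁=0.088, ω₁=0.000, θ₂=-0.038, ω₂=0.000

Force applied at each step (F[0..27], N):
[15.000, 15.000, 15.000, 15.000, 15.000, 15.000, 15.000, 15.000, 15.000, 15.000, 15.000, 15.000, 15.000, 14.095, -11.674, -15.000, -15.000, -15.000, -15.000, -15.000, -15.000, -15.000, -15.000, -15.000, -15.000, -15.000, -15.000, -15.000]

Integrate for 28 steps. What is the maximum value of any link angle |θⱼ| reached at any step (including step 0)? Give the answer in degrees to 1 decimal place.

apply F[0]=+15.000 → step 1: x=0.002, v=0.157, θ₁=0.087, ω₁=-0.119, θ₂=-0.039, ω₂=-0.068
apply F[1]=+15.000 → step 2: x=0.006, v=0.315, θ₁=0.083, ω₁=-0.239, θ₂=-0.041, ω₂=-0.136
apply F[2]=+15.000 → step 3: x=0.014, v=0.472, θ₁=0.077, ω₁=-0.362, θ₂=-0.044, ω₂=-0.201
apply F[3]=+15.000 → step 4: x=0.025, v=0.631, θ₁=0.069, ω₁=-0.489, θ₂=-0.049, ω₂=-0.265
apply F[4]=+15.000 → step 5: x=0.039, v=0.791, θ₁=0.058, ω₁=-0.621, θ₂=-0.055, ω₂=-0.324
apply F[5]=+15.000 → step 6: x=0.057, v=0.951, θ₁=0.044, ω₁=-0.760, θ₂=-0.062, ω₂=-0.380
apply F[6]=+15.000 → step 7: x=0.077, v=1.113, θ₁=0.027, ω₁=-0.907, θ₂=-0.070, ω₂=-0.430
apply F[7]=+15.000 → step 8: x=0.101, v=1.277, θ₁=0.007, ω₁=-1.064, θ₂=-0.079, ω₂=-0.473
apply F[8]=+15.000 → step 9: x=0.129, v=1.442, θ₁=-0.015, ω₁=-1.232, θ₂=-0.089, ω₂=-0.509
apply F[9]=+15.000 → step 10: x=0.159, v=1.608, θ₁=-0.042, ω₁=-1.412, θ₂=-0.099, ω₂=-0.536
apply F[10]=+15.000 → step 11: x=0.193, v=1.777, θ₁=-0.072, ω₁=-1.605, θ₂=-0.110, ω₂=-0.554
apply F[11]=+15.000 → step 12: x=0.230, v=1.946, θ₁=-0.106, ω₁=-1.812, θ₂=-0.121, ω₂=-0.563
apply F[12]=+15.000 → step 13: x=0.271, v=2.117, θ₁=-0.145, ω₁=-2.031, θ₂=-0.133, ω₂=-0.564
apply F[13]=+14.095 → step 14: x=0.315, v=2.277, θ₁=-0.187, ω₁=-2.252, θ₂=-0.144, ω₂=-0.558
apply F[14]=-11.674 → step 15: x=0.359, v=2.160, θ₁=-0.232, ω₁=-2.179, θ₂=-0.155, ω₂=-0.538
apply F[15]=-15.000 → step 16: x=0.401, v=2.011, θ₁=-0.274, ω₁=-2.091, θ₂=-0.165, ω₂=-0.502
apply F[16]=-15.000 → step 17: x=0.440, v=1.865, θ₁=-0.315, ω₁=-2.026, θ₂=-0.175, ω₂=-0.453
apply F[17]=-15.000 → step 18: x=0.475, v=1.722, θ₁=-0.356, ω₁=-1.982, θ₂=-0.183, ω₂=-0.389
apply F[18]=-15.000 → step 19: x=0.508, v=1.582, θ₁=-0.395, ω₁=-1.960, θ₂=-0.190, ω₂=-0.310
apply F[19]=-15.000 → step 20: x=0.539, v=1.444, θ₁=-0.434, ω₁=-1.958, θ₂=-0.195, ω₂=-0.219
apply F[20]=-15.000 → step 21: x=0.566, v=1.308, θ₁=-0.473, ω₁=-1.976, θ₂=-0.199, ω₂=-0.115
apply F[21]=-15.000 → step 22: x=0.591, v=1.173, θ₁=-0.513, ω₁=-2.011, θ₂=-0.200, ω₂=-0.001
apply F[22]=-15.000 → step 23: x=0.613, v=1.040, θ₁=-0.554, ω₁=-2.062, θ₂=-0.199, ω₂=0.124
apply F[23]=-15.000 → step 24: x=0.633, v=0.906, θ₁=-0.596, ω₁=-2.127, θ₂=-0.195, ω₂=0.256
apply F[24]=-15.000 → step 25: x=0.649, v=0.772, θ₁=-0.639, ω₁=-2.204, θ₂=-0.189, ω₂=0.393
apply F[25]=-15.000 → step 26: x=0.663, v=0.638, θ₁=-0.684, ω₁=-2.291, θ₂=-0.179, ω₂=0.531
apply F[26]=-15.000 → step 27: x=0.675, v=0.501, θ₁=-0.731, ω₁=-2.385, θ₂=-0.167, ω₂=0.670
apply F[27]=-15.000 → step 28: x=0.684, v=0.363, θ₁=-0.779, ω₁=-2.485, θ₂=-0.153, ω₂=0.804
Max |angle| over trajectory = 0.779 rad = 44.7°.

Answer: 44.7°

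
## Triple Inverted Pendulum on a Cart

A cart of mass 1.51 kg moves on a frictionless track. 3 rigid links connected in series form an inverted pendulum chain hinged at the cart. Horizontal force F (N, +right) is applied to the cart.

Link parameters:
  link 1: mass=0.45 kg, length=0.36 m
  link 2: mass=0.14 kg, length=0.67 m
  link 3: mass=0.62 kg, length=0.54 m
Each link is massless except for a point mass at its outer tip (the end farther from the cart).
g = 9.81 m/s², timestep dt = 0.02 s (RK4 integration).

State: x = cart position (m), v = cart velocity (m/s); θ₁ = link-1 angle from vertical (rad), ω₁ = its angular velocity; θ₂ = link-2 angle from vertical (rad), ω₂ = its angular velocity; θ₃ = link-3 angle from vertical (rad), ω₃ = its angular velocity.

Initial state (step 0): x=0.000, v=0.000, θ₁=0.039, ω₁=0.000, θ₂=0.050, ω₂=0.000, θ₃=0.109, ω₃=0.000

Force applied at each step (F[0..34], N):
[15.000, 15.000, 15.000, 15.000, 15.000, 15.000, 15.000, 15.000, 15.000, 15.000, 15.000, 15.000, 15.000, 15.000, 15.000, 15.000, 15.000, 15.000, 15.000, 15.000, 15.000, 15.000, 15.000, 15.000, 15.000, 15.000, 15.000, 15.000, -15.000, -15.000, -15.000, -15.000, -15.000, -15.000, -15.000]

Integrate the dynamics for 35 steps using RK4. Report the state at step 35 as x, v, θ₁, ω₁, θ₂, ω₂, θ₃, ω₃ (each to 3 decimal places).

apply F[0]=+15.000 → step 1: x=0.002, v=0.193, θ₁=0.034, ω₁=-0.526, θ₂=0.049, ω₂=-0.068, θ₃=0.110, ω₃=0.119
apply F[1]=+15.000 → step 2: x=0.008, v=0.387, θ₁=0.018, ω₁=-1.071, θ₂=0.047, ω₂=-0.132, θ₃=0.114, ω₃=0.242
apply F[2]=+15.000 → step 3: x=0.017, v=0.585, θ₁=-0.009, ω₁=-1.652, θ₂=0.044, ω₂=-0.186, θ₃=0.120, ω₃=0.368
apply F[3]=+15.000 → step 4: x=0.031, v=0.787, θ₁=-0.049, ω₁=-2.278, θ₂=0.040, ω₂=-0.224, θ₃=0.129, ω₃=0.495
apply F[4]=+15.000 → step 5: x=0.049, v=0.993, θ₁=-0.101, ω₁=-2.950, θ₂=0.035, ω₂=-0.245, θ₃=0.140, ω₃=0.610
apply F[5]=+15.000 → step 6: x=0.071, v=1.200, θ₁=-0.167, ω₁=-3.649, θ₂=0.030, ω₂=-0.248, θ₃=0.153, ω₃=0.694
apply F[6]=+15.000 → step 7: x=0.097, v=1.403, θ₁=-0.247, ω₁=-4.338, θ₂=0.025, ω₂=-0.243, θ₃=0.167, ω₃=0.727
apply F[7]=+15.000 → step 8: x=0.127, v=1.596, θ₁=-0.340, ω₁=-4.975, θ₂=0.021, ω₂=-0.249, θ₃=0.181, ω₃=0.693
apply F[8]=+15.000 → step 9: x=0.161, v=1.774, θ₁=-0.445, ω₁=-5.529, θ₂=0.015, ω₂=-0.289, θ₃=0.194, ω₃=0.591
apply F[9]=+15.000 → step 10: x=0.198, v=1.935, θ₁=-0.560, ω₁=-5.990, θ₂=0.009, ω₂=-0.384, θ₃=0.205, ω₃=0.436
apply F[10]=+15.000 → step 11: x=0.238, v=2.077, θ₁=-0.684, ω₁=-6.371, θ₂=-0.001, ω₂=-0.547, θ₃=0.212, ω₃=0.246
apply F[11]=+15.000 → step 12: x=0.281, v=2.201, θ₁=-0.815, ω₁=-6.693, θ₂=-0.014, ω₂=-0.783, θ₃=0.214, ω₃=0.037
apply F[12]=+15.000 → step 13: x=0.326, v=2.308, θ₁=-0.952, ω₁=-6.977, θ₂=-0.032, ω₂=-1.093, θ₃=0.213, ω₃=-0.180
apply F[13]=+15.000 → step 14: x=0.373, v=2.400, θ₁=-1.094, ω₁=-7.236, θ₂=-0.058, ω₂=-1.474, θ₃=0.207, ω₃=-0.400
apply F[14]=+15.000 → step 15: x=0.422, v=2.476, θ₁=-1.241, ω₁=-7.482, θ₂=-0.092, ω₂=-1.923, θ₃=0.197, ω₃=-0.624
apply F[15]=+15.000 → step 16: x=0.472, v=2.539, θ₁=-1.393, ω₁=-7.715, θ₂=-0.135, ω₂=-2.436, θ₃=0.182, ω₃=-0.855
apply F[16]=+15.000 → step 17: x=0.523, v=2.588, θ₁=-1.550, ω₁=-7.932, θ₂=-0.190, ω₂=-3.004, θ₃=0.163, ω₃=-1.102
apply F[17]=+15.000 → step 18: x=0.575, v=2.628, θ₁=-1.710, ω₁=-8.122, θ₂=-0.256, ω₂=-3.617, θ₃=0.138, ω₃=-1.377
apply F[18]=+15.000 → step 19: x=0.628, v=2.661, θ₁=-1.874, ω₁=-8.265, θ₂=-0.335, ω₂=-4.259, θ₃=0.107, ω₃=-1.697
apply F[19]=+15.000 → step 20: x=0.682, v=2.694, θ₁=-2.040, ω₁=-8.336, θ₂=-0.426, ω₂=-4.907, θ₃=0.070, ω₃=-2.083
apply F[20]=+15.000 → step 21: x=0.736, v=2.735, θ₁=-2.207, ω₁=-8.298, θ₂=-0.531, ω₂=-5.530, θ₃=0.023, ω₃=-2.559
apply F[21]=+15.000 → step 22: x=0.791, v=2.791, θ₁=-2.371, ω₁=-8.107, θ₂=-0.647, ω₂=-6.085, θ₃=-0.034, ω₃=-3.151
apply F[22]=+15.000 → step 23: x=0.848, v=2.872, θ₁=-2.530, ω₁=-7.724, θ₂=-0.773, ω₂=-6.519, θ₃=-0.104, ω₃=-3.876
apply F[23]=+15.000 → step 24: x=0.906, v=2.983, θ₁=-2.679, ω₁=-7.116, θ₂=-0.906, ω₂=-6.771, θ₃=-0.190, ω₃=-4.745
apply F[24]=+15.000 → step 25: x=0.967, v=3.123, θ₁=-2.813, ω₁=-6.281, θ₂=-1.042, ω₂=-6.784, θ₃=-0.294, ω₃=-5.749
apply F[25]=+15.000 → step 26: x=1.031, v=3.288, θ₁=-2.928, ω₁=-5.239, θ₂=-1.176, ω₂=-6.509, θ₃=-0.420, ω₃=-6.864
apply F[26]=+15.000 → step 27: x=1.099, v=3.470, θ₁=-3.021, ω₁=-4.019, θ₂=-1.301, ω₂=-5.922, θ₃=-0.569, ω₃=-8.058
apply F[27]=+15.000 → step 28: x=1.170, v=3.662, θ₁=-3.088, ω₁=-2.629, θ₂=-1.411, ω₂=-5.020, θ₃=-0.743, ω₃=-9.319
apply F[28]=-15.000 → step 29: x=1.242, v=3.462, θ₁=-3.136, ω₁=-2.114, θ₂=-1.500, ω₂=-3.837, θ₃=-0.943, ω₃=-10.666
apply F[29]=-15.000 → step 30: x=1.309, v=3.264, θ₁=-3.170, ω₁=-1.177, θ₂=-1.563, ω₂=-2.501, θ₃=-1.170, ω₃=-12.114
apply F[30]=-15.000 → step 31: x=1.372, v=3.067, θ₁=-3.178, ω₁=0.501, θ₂=-1.601, ω₂=-1.360, θ₃=-1.427, ω₃=-13.419
apply F[31]=-15.000 → step 32: x=1.432, v=2.870, θ₁=-3.145, ω₁=2.847, θ₂=-1.626, ω₂=-1.410, θ₃=-1.700, ω₃=-13.714
apply F[32]=-15.000 → step 33: x=1.487, v=2.667, θ₁=-3.066, ω₁=4.928, θ₂=-1.669, ω₂=-3.123, θ₃=-1.966, ω₃=-12.649
apply F[33]=-15.000 → step 34: x=1.538, v=2.444, θ₁=-2.952, ω₁=6.403, θ₂=-1.756, ω₂=-5.752, θ₃=-2.202, ω₃=-10.881
apply F[34]=-15.000 → step 35: x=1.584, v=2.174, θ₁=-2.811, ω₁=7.693, θ₂=-1.902, ω₂=-8.948, θ₃=-2.396, ω₃=-8.420

Answer: x=1.584, v=2.174, θ₁=-2.811, ω₁=7.693, θ₂=-1.902, ω₂=-8.948, θ₃=-2.396, ω₃=-8.420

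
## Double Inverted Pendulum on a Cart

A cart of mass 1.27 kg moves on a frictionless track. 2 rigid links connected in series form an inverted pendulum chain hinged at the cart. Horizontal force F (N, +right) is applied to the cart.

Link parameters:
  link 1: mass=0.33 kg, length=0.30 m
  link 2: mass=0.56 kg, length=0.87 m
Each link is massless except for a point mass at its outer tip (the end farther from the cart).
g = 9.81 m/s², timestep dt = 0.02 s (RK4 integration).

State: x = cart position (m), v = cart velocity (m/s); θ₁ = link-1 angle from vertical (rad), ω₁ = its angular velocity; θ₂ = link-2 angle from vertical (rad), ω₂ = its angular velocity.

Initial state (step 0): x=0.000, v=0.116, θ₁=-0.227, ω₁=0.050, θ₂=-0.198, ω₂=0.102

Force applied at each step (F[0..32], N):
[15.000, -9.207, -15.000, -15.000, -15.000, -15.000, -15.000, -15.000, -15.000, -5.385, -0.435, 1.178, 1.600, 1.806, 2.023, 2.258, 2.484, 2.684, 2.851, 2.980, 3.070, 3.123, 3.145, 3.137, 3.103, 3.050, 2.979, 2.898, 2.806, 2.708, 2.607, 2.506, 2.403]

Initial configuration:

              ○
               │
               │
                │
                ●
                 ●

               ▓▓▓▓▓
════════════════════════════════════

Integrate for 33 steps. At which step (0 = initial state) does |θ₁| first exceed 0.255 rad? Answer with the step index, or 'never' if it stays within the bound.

apply F[0]=+15.000 → step 1: x=0.005, v=0.373, θ₁=-0.236, ω₁=-0.957, θ₂=-0.196, ω₂=0.115
apply F[1]=-9.207 → step 2: x=0.011, v=0.264, θ₁=-0.254, ω₁=-0.824, θ₂=-0.193, ω₂=0.148
apply F[2]=-15.000 → step 3: x=0.015, v=0.070, θ₁=-0.267, ω₁=-0.460, θ₂=-0.190, ω₂=0.199
apply F[3]=-15.000 → step 4: x=0.014, v=-0.122, θ₁=-0.272, ω₁=-0.127, θ₂=-0.185, ω₂=0.259
apply F[4]=-15.000 → step 5: x=0.010, v=-0.314, θ₁=-0.272, ω₁=0.193, θ₂=-0.179, ω₂=0.325
apply F[5]=-15.000 → step 6: x=0.002, v=-0.506, θ₁=-0.265, ω₁=0.516, θ₂=-0.172, ω₂=0.392
apply F[6]=-15.000 → step 7: x=-0.011, v=-0.701, θ₁=-0.251, ω₁=0.860, θ₂=-0.164, ω₂=0.457
apply F[7]=-15.000 → step 8: x=-0.027, v=-0.899, θ₁=-0.230, ω₁=1.242, θ₂=-0.154, ω₂=0.515
apply F[8]=-15.000 → step 9: x=-0.047, v=-1.103, θ₁=-0.201, ω₁=1.682, θ₂=-0.143, ω₂=0.560
apply F[9]=-5.385 → step 10: x=-0.069, v=-1.164, θ₁=-0.167, ω₁=1.716, θ₂=-0.132, ω₂=0.587
apply F[10]=-0.435 → step 11: x=-0.092, v=-1.153, θ₁=-0.134, ω₁=1.557, θ₂=-0.120, ω₂=0.600
apply F[11]=+1.178 → step 12: x=-0.115, v=-1.120, θ₁=-0.105, ω₁=1.364, θ₂=-0.108, ω₂=0.603
apply F[12]=+1.600 → step 13: x=-0.137, v=-1.083, θ₁=-0.080, ω₁=1.192, θ₂=-0.096, ω₂=0.597
apply F[13]=+1.806 → step 14: x=-0.158, v=-1.046, θ₁=-0.057, ω₁=1.045, θ₂=-0.084, ω₂=0.585
apply F[14]=+2.023 → step 15: x=-0.179, v=-1.008, θ₁=-0.038, ω₁=0.920, θ₂=-0.072, ω₂=0.568
apply F[15]=+2.258 → step 16: x=-0.199, v=-0.969, θ₁=-0.021, ω₁=0.809, θ₂=-0.061, ω₂=0.546
apply F[16]=+2.484 → step 17: x=-0.218, v=-0.928, θ₁=-0.005, ω₁=0.710, θ₂=-0.051, ω₂=0.521
apply F[17]=+2.684 → step 18: x=-0.236, v=-0.886, θ₁=0.008, ω₁=0.620, θ₂=-0.040, ω₂=0.493
apply F[18]=+2.851 → step 19: x=-0.253, v=-0.843, θ₁=0.019, ω₁=0.539, θ₂=-0.031, ω₂=0.464
apply F[19]=+2.980 → step 20: x=-0.270, v=-0.799, θ₁=0.029, ω₁=0.464, θ₂=-0.022, ω₂=0.434
apply F[20]=+3.070 → step 21: x=-0.285, v=-0.755, θ₁=0.038, ω₁=0.397, θ₂=-0.014, ω₂=0.403
apply F[21]=+3.123 → step 22: x=-0.300, v=-0.712, θ₁=0.045, ω₁=0.335, θ₂=-0.006, ω₂=0.372
apply F[22]=+3.145 → step 23: x=-0.314, v=-0.669, θ₁=0.051, ω₁=0.280, θ₂=0.001, ω₂=0.341
apply F[23]=+3.137 → step 24: x=-0.326, v=-0.627, θ₁=0.057, ω₁=0.230, θ₂=0.008, ω₂=0.311
apply F[24]=+3.103 → step 25: x=-0.339, v=-0.586, θ₁=0.061, ω₁=0.185, θ₂=0.014, ω₂=0.282
apply F[25]=+3.050 → step 26: x=-0.350, v=-0.547, θ₁=0.064, ω₁=0.146, θ₂=0.019, ω₂=0.254
apply F[26]=+2.979 → step 27: x=-0.360, v=-0.509, θ₁=0.067, ω₁=0.111, θ₂=0.024, ω₂=0.227
apply F[27]=+2.898 → step 28: x=-0.370, v=-0.473, θ₁=0.069, ω₁=0.081, θ₂=0.028, ω₂=0.202
apply F[28]=+2.806 → step 29: x=-0.379, v=-0.438, θ₁=0.070, ω₁=0.054, θ₂=0.032, ω₂=0.178
apply F[29]=+2.708 → step 30: x=-0.388, v=-0.405, θ₁=0.071, ω₁=0.031, θ₂=0.035, ω₂=0.156
apply F[30]=+2.607 → step 31: x=-0.396, v=-0.374, θ₁=0.071, ω₁=0.012, θ₂=0.038, ω₂=0.135
apply F[31]=+2.506 → step 32: x=-0.403, v=-0.344, θ₁=0.071, ω₁=-0.005, θ₂=0.041, ω₂=0.116
apply F[32]=+2.403 → step 33: x=-0.409, v=-0.316, θ₁=0.071, ω₁=-0.019, θ₂=0.043, ω₂=0.098
|θ₁| = 0.267 > 0.255 first at step 3.

Answer: 3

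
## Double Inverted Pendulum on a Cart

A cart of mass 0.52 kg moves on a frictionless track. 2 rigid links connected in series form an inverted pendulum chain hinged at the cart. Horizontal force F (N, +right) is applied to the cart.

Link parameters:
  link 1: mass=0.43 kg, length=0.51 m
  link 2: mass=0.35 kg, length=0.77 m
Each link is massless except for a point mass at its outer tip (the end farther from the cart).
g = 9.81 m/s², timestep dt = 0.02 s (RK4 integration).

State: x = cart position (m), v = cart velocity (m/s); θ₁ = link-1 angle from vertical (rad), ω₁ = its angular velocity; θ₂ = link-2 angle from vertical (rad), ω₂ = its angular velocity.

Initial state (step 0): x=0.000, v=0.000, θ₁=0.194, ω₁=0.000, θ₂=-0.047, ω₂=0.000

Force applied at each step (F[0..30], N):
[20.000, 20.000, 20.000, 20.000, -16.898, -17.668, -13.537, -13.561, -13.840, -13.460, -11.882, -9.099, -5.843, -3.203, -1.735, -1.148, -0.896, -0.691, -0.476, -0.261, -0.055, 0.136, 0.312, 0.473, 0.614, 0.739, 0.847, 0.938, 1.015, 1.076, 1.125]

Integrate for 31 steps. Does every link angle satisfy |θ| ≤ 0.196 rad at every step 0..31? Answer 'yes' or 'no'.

apply F[0]=+20.000 → step 1: x=0.007, v=0.683, θ₁=0.183, ω₁=-1.131, θ₂=-0.049, ω₂=-0.169
apply F[1]=+20.000 → step 2: x=0.027, v=1.385, θ₁=0.148, ω₁=-2.334, θ₂=-0.054, ω₂=-0.306
apply F[2]=+20.000 → step 3: x=0.062, v=2.120, θ₁=0.089, ω₁=-3.666, θ₂=-0.061, ω₂=-0.384
apply F[3]=+20.000 → step 4: x=0.112, v=2.885, θ₁=0.001, ω₁=-5.138, θ₂=-0.068, ω₂=-0.395
apply F[4]=-16.898 → step 5: x=0.164, v=2.238, θ₁=-0.090, ω₁=-3.891, θ₂=-0.076, ω₂=-0.393
apply F[5]=-17.668 → step 6: x=0.202, v=1.590, θ₁=-0.155, ω₁=-2.690, θ₂=-0.084, ω₂=-0.375
apply F[6]=-13.537 → step 7: x=0.229, v=1.128, θ₁=-0.201, ω₁=-1.899, θ₂=-0.091, ω₂=-0.328
apply F[7]=-13.561 → step 8: x=0.247, v=0.690, θ₁=-0.232, ω₁=-1.194, θ₂=-0.097, ω₂=-0.253
apply F[8]=-13.840 → step 9: x=0.257, v=0.258, θ₁=-0.249, ω₁=-0.527, θ₂=-0.101, ω₂=-0.159
apply F[9]=-13.460 → step 10: x=0.258, v=-0.152, θ₁=-0.253, ω₁=0.090, θ₂=-0.103, ω₂=-0.058
apply F[10]=-11.882 → step 11: x=0.251, v=-0.508, θ₁=-0.246, ω₁=0.607, θ₂=-0.103, ω₂=0.036
apply F[11]=-9.099 → step 12: x=0.238, v=-0.772, θ₁=-0.231, ω₁=0.966, θ₂=-0.102, ω₂=0.113
apply F[12]=-5.843 → step 13: x=0.221, v=-0.927, θ₁=-0.210, ω₁=1.140, θ₂=-0.099, ω₂=0.173
apply F[13]=-3.203 → step 14: x=0.202, v=-0.994, θ₁=-0.187, ω₁=1.162, θ₂=-0.095, ω₂=0.218
apply F[14]=-1.735 → step 15: x=0.182, v=-1.013, θ₁=-0.164, ω₁=1.109, θ₂=-0.090, ω₂=0.253
apply F[15]=-1.148 → step 16: x=0.162, v=-1.016, θ₁=-0.142, ω₁=1.036, θ₂=-0.085, ω₂=0.281
apply F[16]=-0.896 → step 17: x=0.141, v=-1.014, θ₁=-0.122, ω₁=0.968, θ₂=-0.079, ω₂=0.303
apply F[17]=-0.691 → step 18: x=0.121, v=-1.010, θ₁=-0.104, ω₁=0.904, θ₂=-0.073, ω₂=0.319
apply F[18]=-0.476 → step 19: x=0.101, v=-1.002, θ₁=-0.086, ω₁=0.845, θ₂=-0.067, ω₂=0.330
apply F[19]=-0.261 → step 20: x=0.081, v=-0.990, θ₁=-0.070, ω₁=0.787, θ₂=-0.060, ω₂=0.336
apply F[20]=-0.055 → step 21: x=0.062, v=-0.974, θ₁=-0.055, ω₁=0.731, θ₂=-0.053, ω₂=0.339
apply F[21]=+0.136 → step 22: x=0.042, v=-0.955, θ₁=-0.041, ω₁=0.676, θ₂=-0.046, ω₂=0.338
apply F[22]=+0.312 → step 23: x=0.023, v=-0.934, θ₁=-0.028, ω₁=0.623, θ₂=-0.040, ω₂=0.334
apply F[23]=+0.473 → step 24: x=0.005, v=-0.909, θ₁=-0.016, ω₁=0.571, θ₂=-0.033, ω₂=0.327
apply F[24]=+0.614 → step 25: x=-0.013, v=-0.883, θ₁=-0.005, ω₁=0.521, θ₂=-0.027, ω₂=0.319
apply F[25]=+0.739 → step 26: x=-0.030, v=-0.854, θ₁=0.005, ω₁=0.472, θ₂=-0.020, ω₂=0.308
apply F[26]=+0.847 → step 27: x=-0.047, v=-0.824, θ₁=0.014, ω₁=0.426, θ₂=-0.014, ω₂=0.296
apply F[27]=+0.938 → step 28: x=-0.063, v=-0.794, θ₁=0.022, ω₁=0.381, θ₂=-0.008, ω₂=0.282
apply F[28]=+1.015 → step 29: x=-0.079, v=-0.762, θ₁=0.029, ω₁=0.339, θ₂=-0.003, ω₂=0.268
apply F[29]=+1.076 → step 30: x=-0.094, v=-0.730, θ₁=0.035, ω₁=0.299, θ₂=0.002, ω₂=0.253
apply F[30]=+1.125 → step 31: x=-0.108, v=-0.698, θ₁=0.041, ω₁=0.261, θ₂=0.007, ω₂=0.237
Max |angle| over trajectory = 0.253 rad; bound = 0.196 → exceeded.

Answer: no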